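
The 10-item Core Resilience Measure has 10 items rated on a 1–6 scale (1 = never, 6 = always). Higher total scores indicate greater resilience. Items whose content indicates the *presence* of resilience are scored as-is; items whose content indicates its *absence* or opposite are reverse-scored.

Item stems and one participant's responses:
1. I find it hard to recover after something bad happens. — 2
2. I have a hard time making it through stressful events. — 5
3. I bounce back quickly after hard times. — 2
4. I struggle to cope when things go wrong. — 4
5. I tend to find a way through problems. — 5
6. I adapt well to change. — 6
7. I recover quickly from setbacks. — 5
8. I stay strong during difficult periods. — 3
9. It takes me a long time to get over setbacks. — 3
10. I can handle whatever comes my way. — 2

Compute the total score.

37

Items 1, 2, 4, 9 describe the absence/opposite of resilience → reverse-score.
on a 1–6 scale, reversed = 7 − raw.
  item 1: 7 − 2 = 5
  item 2: 7 − 5 = 2
  item 3: 2
  item 4: 7 − 4 = 3
  item 5: 5
  item 6: 6
  item 7: 5
  item 8: 3
  item 9: 7 − 3 = 4
  item 10: 2
Total = 5 + 2 + 2 + 3 + 5 + 6 + 5 + 3 + 4 + 2 = 37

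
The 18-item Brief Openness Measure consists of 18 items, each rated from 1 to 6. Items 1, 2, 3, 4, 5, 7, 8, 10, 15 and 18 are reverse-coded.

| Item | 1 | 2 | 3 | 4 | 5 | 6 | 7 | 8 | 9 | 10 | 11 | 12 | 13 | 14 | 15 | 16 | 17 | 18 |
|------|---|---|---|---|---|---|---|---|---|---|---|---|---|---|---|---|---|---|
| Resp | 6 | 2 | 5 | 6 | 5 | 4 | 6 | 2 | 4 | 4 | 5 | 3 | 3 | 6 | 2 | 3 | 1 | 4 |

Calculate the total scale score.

57

Reverse-coded items (on a 1–6 scale, reversed = 7 − raw):
  item 1: 7 − 6 = 1
  item 2: 7 − 2 = 5
  item 3: 7 − 5 = 2
  item 4: 7 − 6 = 1
  item 5: 7 − 5 = 2
  item 7: 7 − 6 = 1
  item 8: 7 − 2 = 5
  item 10: 7 − 4 = 3
  item 15: 7 − 2 = 5
  item 18: 7 − 4 = 3
Scored items: 1, 5, 2, 1, 2, 4, 1, 5, 4, 3, 5, 3, 3, 6, 5, 3, 1, 3
Total = 1 + 5 + 2 + 1 + 2 + 4 + 1 + 5 + 4 + 3 + 5 + 3 + 3 + 6 + 5 + 3 + 1 + 3 = 57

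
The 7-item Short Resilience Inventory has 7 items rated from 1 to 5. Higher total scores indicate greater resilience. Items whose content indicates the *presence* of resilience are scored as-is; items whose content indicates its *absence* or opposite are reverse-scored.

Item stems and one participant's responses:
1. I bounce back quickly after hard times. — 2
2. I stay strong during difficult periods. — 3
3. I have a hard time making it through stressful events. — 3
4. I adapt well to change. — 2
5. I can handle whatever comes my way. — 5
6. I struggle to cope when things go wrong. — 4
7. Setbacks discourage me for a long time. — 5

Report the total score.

Items 3, 6, 7 describe the absence/opposite of resilience → reverse-score.
reversed = (1+5) − raw = 6 − raw.
  item 1: 2
  item 2: 3
  item 3: 6 − 3 = 3
  item 4: 2
  item 5: 5
  item 6: 6 − 4 = 2
  item 7: 6 − 5 = 1
Total = 2 + 3 + 3 + 2 + 5 + 2 + 1 = 18

18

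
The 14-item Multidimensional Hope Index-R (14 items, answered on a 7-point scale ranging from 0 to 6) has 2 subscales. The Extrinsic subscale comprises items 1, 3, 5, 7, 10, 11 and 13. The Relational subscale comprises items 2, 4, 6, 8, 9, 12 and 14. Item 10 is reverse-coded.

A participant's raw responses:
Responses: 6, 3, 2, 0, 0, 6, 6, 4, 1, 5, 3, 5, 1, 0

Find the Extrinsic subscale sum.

Extrinsic items: 1, 3, 5, 7, 10, 11, 13.
Of these, item 10 is reverse-coded; on a 0–6 scale, reversed = 6 − raw.
  item 1: 6
  item 3: 2
  item 5: 0
  item 7: 6
  item 10: 6 − 5 = 1
  item 11: 3
  item 13: 1
Sum = 6 + 2 + 0 + 6 + 1 + 3 + 1 = 19

19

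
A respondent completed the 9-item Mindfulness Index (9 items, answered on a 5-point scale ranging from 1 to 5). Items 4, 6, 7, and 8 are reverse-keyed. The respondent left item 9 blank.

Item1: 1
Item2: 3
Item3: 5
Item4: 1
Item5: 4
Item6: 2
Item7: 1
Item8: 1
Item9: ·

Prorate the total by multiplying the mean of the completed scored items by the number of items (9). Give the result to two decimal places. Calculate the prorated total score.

Reverse-coded (reverse-coded value = 6 − response):
  item 4: 6 − 1 = 5
  item 6: 6 − 2 = 4
  item 7: 6 − 1 = 5
  item 8: 6 − 1 = 5
Completed scored items (8 of 9): 1, 3, 5, 5, 4, 4, 5, 5; sum = 32.
Person mean = 32 / 8 ≈ 4.0000
Prorated total = (32 / 8) × 9 = 36.00 (to 2 dp)

36.00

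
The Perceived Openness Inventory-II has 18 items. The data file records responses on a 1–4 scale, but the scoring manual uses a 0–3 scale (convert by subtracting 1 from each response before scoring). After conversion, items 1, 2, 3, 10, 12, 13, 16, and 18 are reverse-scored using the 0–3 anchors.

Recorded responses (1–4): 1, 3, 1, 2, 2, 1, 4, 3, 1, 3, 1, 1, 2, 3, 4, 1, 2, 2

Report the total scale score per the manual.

31

Convert to 0–3: 0, 2, 0, 1, 1, 0, 3, 2, 0, 2, 0, 0, 1, 2, 3, 0, 1, 1
Reverse-coded (reverse-coded value = 3 − response):
  item 1: 3 − 0 = 3
  item 2: 3 − 2 = 1
  item 3: 3 − 0 = 3
  item 10: 3 − 2 = 1
  item 12: 3 − 0 = 3
  item 13: 3 − 1 = 2
  item 16: 3 − 0 = 3
  item 18: 3 − 1 = 2
Scored: 3, 1, 3, 1, 1, 0, 3, 2, 0, 1, 0, 3, 2, 2, 3, 3, 1, 2
Total = 31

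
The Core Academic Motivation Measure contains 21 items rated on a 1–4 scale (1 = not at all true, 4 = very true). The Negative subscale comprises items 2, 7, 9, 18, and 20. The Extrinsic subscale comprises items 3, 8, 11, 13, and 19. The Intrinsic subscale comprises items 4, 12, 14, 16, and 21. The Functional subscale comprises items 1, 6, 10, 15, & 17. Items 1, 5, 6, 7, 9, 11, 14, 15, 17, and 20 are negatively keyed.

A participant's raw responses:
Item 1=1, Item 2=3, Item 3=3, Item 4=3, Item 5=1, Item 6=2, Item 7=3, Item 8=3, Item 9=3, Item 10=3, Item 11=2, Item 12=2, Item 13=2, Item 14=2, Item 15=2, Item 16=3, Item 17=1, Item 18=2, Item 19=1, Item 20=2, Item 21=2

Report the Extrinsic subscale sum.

Extrinsic items: 3, 8, 11, 13, 19.
Of these, item 11 is negatively keyed; reversed = (1+4) − raw = 5 − raw.
  item 3: 3
  item 8: 3
  item 11: 5 − 2 = 3
  item 13: 2
  item 19: 1
Sum = 3 + 3 + 3 + 2 + 1 = 12

12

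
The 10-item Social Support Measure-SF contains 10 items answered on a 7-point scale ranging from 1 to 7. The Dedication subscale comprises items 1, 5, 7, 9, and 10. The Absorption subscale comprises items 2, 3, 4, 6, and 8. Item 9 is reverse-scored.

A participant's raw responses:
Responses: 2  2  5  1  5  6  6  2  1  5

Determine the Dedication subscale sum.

25

Dedication items: 1, 5, 7, 9, 10.
Of these, item 9 is reverse-scored; reversed = (1+7) − raw = 8 − raw.
  item 1: 2
  item 5: 5
  item 7: 6
  item 9: 8 − 1 = 7
  item 10: 5
Sum = 2 + 5 + 6 + 7 + 5 = 25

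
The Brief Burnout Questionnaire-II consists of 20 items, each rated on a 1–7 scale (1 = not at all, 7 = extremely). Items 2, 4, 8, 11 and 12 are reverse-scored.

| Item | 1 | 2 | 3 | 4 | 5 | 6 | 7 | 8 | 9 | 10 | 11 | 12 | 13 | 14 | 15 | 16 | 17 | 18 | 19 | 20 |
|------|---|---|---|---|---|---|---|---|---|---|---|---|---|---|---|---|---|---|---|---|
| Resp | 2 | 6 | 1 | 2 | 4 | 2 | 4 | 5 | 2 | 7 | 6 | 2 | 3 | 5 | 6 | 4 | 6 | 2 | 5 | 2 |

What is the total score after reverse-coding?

Apply reverse scoring (reverse-coded value = 8 − response):
  item 2: 8 − 6 = 2
  item 4: 8 − 2 = 6
  item 8: 8 − 5 = 3
  item 11: 8 − 6 = 2
  item 12: 8 − 2 = 6
Scored items: 2, 2, 1, 6, 4, 2, 4, 3, 2, 7, 2, 6, 3, 5, 6, 4, 6, 2, 5, 2
Total = 2 + 2 + 1 + 6 + 4 + 2 + 4 + 3 + 2 + 7 + 2 + 6 + 3 + 5 + 6 + 4 + 6 + 2 + 5 + 2 = 74

74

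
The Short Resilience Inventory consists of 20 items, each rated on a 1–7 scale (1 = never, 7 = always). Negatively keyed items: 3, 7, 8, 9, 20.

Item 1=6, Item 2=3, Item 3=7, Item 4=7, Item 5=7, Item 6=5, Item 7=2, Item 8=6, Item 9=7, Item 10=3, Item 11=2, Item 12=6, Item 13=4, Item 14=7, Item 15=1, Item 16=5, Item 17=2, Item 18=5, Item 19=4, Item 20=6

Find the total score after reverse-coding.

Reverse-coded items (reversed = (1+7) − raw = 8 − raw):
  item 3: 8 − 7 = 1
  item 7: 8 − 2 = 6
  item 8: 8 − 6 = 2
  item 9: 8 − 7 = 1
  item 20: 8 − 6 = 2
Scored items: 6, 3, 1, 7, 7, 5, 6, 2, 1, 3, 2, 6, 4, 7, 1, 5, 2, 5, 4, 2
Total = 6 + 3 + 1 + 7 + 7 + 5 + 6 + 2 + 1 + 3 + 2 + 6 + 4 + 7 + 1 + 5 + 2 + 5 + 4 + 2 = 79

79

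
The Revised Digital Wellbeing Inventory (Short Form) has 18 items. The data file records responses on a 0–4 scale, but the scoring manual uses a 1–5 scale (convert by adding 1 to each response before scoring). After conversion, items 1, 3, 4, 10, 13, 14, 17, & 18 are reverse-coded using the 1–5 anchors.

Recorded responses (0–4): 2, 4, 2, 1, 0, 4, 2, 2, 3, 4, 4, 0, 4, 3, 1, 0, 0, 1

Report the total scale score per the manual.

53

Convert to 1–5: 3, 5, 3, 2, 1, 5, 3, 3, 4, 5, 5, 1, 5, 4, 2, 1, 1, 2
Reverse-coded (reverse-coded value = 6 − response):
  item 1: 6 − 3 = 3
  item 3: 6 − 3 = 3
  item 4: 6 − 2 = 4
  item 10: 6 − 5 = 1
  item 13: 6 − 5 = 1
  item 14: 6 − 4 = 2
  item 17: 6 − 1 = 5
  item 18: 6 − 2 = 4
Scored: 3, 5, 3, 4, 1, 5, 3, 3, 4, 1, 5, 1, 1, 2, 2, 1, 5, 4
Total = 53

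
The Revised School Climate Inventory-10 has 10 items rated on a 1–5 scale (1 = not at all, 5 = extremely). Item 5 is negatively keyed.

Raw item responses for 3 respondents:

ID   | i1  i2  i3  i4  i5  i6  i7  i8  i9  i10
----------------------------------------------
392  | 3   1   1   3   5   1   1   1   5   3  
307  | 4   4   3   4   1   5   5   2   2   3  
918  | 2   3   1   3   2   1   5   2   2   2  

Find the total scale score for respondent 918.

Respondent 918 raw: 2, 3, 1, 3, 2, 1, 5, 2, 2, 2.
Reverse-coded (on a 1–5 scale, reversed = 6 − raw):
  item 1: 2
  item 2: 3
  item 3: 1
  item 4: 3
  item 5: 6 − 2 = 4
  item 6: 1
  item 7: 5
  item 8: 2
  item 9: 2
  item 10: 2
Sum = 2 + 3 + 1 + 3 + 4 + 1 + 5 + 2 + 2 + 2 = 25

25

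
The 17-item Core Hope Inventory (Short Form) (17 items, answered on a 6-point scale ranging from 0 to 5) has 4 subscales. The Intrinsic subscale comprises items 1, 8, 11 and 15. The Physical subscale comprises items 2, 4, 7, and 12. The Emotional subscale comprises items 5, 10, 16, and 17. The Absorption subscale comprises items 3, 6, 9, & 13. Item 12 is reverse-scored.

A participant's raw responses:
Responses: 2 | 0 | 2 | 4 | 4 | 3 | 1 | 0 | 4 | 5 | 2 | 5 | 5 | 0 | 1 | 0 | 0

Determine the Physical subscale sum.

Physical items: 2, 4, 7, 12.
Of these, item 12 is reverse-scored; on a 0–5 scale, reversed = 5 − raw.
  item 2: 0
  item 4: 4
  item 7: 1
  item 12: 5 − 5 = 0
Sum = 0 + 4 + 1 + 0 = 5

5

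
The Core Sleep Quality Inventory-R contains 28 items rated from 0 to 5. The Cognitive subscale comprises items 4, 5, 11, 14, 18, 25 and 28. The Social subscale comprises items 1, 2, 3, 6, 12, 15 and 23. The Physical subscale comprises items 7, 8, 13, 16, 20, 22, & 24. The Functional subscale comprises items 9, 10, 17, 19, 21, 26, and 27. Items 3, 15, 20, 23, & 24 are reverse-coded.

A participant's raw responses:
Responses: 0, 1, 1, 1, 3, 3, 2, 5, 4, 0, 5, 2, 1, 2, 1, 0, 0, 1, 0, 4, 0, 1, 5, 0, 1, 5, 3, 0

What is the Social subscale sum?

14

Social items: 1, 2, 3, 6, 12, 15, 23.
Of these, items 3, 15, and 23 are reverse-coded; reverse-coded value = 5 − response.
  item 1: 0
  item 2: 1
  item 3: 5 − 1 = 4
  item 6: 3
  item 12: 2
  item 15: 5 − 1 = 4
  item 23: 5 − 5 = 0
Sum = 0 + 1 + 4 + 3 + 2 + 4 + 0 = 14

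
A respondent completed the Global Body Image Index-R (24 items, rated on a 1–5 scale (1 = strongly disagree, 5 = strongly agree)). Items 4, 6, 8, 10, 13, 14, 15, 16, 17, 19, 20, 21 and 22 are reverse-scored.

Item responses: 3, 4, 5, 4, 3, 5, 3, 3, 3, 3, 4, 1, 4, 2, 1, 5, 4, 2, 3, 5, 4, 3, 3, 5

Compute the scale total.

68

Reverse-scored items use 6 − raw:
  item 4: 6 − 4 = 2
  item 6: 6 − 5 = 1
  item 8: 6 − 3 = 3
  item 10: 6 − 3 = 3
  item 13: 6 − 4 = 2
  item 14: 6 − 2 = 4
  item 15: 6 − 1 = 5
  item 16: 6 − 5 = 1
  item 17: 6 − 4 = 2
  item 19: 6 − 3 = 3
  item 20: 6 − 5 = 1
  item 21: 6 − 4 = 2
  item 22: 6 − 3 = 3
After reverse-coding: 3, 4, 5, 2, 3, 1, 3, 3, 3, 3, 4, 1, 2, 4, 5, 1, 2, 2, 3, 1, 2, 3, 3, 5
Total = 3 + 4 + 5 + 2 + 3 + 1 + 3 + 3 + 3 + 3 + 4 + 1 + 2 + 4 + 5 + 1 + 2 + 2 + 3 + 1 + 2 + 3 + 3 + 5 = 68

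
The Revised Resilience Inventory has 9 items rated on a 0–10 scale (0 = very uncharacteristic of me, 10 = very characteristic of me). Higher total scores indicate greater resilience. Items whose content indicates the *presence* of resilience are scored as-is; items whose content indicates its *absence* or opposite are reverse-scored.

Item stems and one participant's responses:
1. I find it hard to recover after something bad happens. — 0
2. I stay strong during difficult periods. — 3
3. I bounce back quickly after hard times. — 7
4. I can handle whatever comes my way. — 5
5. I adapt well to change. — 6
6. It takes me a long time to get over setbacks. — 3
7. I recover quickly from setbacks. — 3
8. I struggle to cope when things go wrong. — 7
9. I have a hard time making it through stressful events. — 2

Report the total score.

Items 1, 6, 8, 9 describe the absence/opposite of resilience → reverse-score.
on a 0–10 scale, reversed = 10 − raw.
  item 1: 10 − 0 = 10
  item 2: 3
  item 3: 7
  item 4: 5
  item 5: 6
  item 6: 10 − 3 = 7
  item 7: 3
  item 8: 10 − 7 = 3
  item 9: 10 − 2 = 8
Total = 10 + 3 + 7 + 5 + 6 + 7 + 3 + 3 + 8 = 52

52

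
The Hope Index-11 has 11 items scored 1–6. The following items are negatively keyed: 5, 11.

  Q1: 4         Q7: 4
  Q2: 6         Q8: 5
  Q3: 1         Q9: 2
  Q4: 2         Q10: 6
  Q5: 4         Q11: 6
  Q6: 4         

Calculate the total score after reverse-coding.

38

Negatively keyed items use 7 − raw:
  item 5: 7 − 4 = 3
  item 11: 7 − 6 = 1
After reverse-coding: 4, 6, 1, 2, 3, 4, 4, 5, 2, 6, 1
Total = 4 + 6 + 1 + 2 + 3 + 4 + 4 + 5 + 2 + 6 + 1 = 38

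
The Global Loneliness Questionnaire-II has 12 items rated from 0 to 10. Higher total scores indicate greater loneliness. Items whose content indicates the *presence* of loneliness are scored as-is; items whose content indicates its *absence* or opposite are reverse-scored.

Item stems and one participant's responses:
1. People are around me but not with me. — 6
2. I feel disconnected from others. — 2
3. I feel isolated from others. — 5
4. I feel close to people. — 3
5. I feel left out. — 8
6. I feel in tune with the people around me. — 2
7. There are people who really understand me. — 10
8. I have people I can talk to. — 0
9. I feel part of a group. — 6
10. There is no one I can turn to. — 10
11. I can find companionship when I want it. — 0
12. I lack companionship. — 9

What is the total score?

Items 4, 6, 7, 8, 9, 11 describe the absence/opposite of loneliness → reverse-score.
reverse-coded value = 10 − response.
  item 1: 6
  item 2: 2
  item 3: 5
  item 4: 10 − 3 = 7
  item 5: 8
  item 6: 10 − 2 = 8
  item 7: 10 − 10 = 0
  item 8: 10 − 0 = 10
  item 9: 10 − 6 = 4
  item 10: 10
  item 11: 10 − 0 = 10
  item 12: 9
Total = 6 + 2 + 5 + 7 + 8 + 8 + 0 + 10 + 4 + 10 + 10 + 9 = 79

79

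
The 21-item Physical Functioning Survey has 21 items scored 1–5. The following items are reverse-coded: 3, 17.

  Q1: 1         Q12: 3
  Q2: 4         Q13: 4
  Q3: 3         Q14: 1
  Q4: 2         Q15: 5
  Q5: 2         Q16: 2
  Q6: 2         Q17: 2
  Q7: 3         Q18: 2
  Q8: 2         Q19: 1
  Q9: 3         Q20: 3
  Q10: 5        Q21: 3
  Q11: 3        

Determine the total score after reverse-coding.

58

Reversing items 3 & 17 with 6 − raw:
Total = 1 + 4 + (6−3) + 2 + 2 + 2 + 3 + 2 + 3 + 5 + 3 + 3 + 4 + 1 + 5 + 2 + (6−2) + 2 + 1 + 3 + 3
      = 1 + 4 + 3 + 2 + 2 + 2 + 3 + 2 + 3 + 5 + 3 + 3 + 4 + 1 + 5 + 2 + 4 + 2 + 1 + 3 + 3 = 58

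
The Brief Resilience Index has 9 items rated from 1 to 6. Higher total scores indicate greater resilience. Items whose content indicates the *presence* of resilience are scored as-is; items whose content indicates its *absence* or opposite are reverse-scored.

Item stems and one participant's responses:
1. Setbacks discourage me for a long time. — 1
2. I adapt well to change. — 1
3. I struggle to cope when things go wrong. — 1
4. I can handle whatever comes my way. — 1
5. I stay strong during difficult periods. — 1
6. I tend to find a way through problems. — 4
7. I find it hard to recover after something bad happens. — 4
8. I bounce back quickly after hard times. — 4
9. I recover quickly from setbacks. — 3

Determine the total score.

29

Items 1, 3, 7 describe the absence/opposite of resilience → reverse-score.
reversed = (1+6) − raw = 7 − raw.
  item 1: 7 − 1 = 6
  item 2: 1
  item 3: 7 − 1 = 6
  item 4: 1
  item 5: 1
  item 6: 4
  item 7: 7 − 4 = 3
  item 8: 4
  item 9: 3
Total = 6 + 1 + 6 + 1 + 1 + 4 + 3 + 4 + 3 = 29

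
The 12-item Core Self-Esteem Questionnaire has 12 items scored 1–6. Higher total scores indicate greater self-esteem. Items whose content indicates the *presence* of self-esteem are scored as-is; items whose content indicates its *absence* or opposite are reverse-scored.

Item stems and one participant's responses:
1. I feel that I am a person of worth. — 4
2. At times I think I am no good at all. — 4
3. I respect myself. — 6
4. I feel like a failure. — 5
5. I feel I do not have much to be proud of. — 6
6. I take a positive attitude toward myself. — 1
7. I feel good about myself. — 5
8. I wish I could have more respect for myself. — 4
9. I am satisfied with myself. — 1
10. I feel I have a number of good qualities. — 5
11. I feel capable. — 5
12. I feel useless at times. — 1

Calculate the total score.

Items 2, 4, 5, 8, 12 describe the absence/opposite of self-esteem → reverse-score.
reverse-coded value = 7 − response.
  item 1: 4
  item 2: 7 − 4 = 3
  item 3: 6
  item 4: 7 − 5 = 2
  item 5: 7 − 6 = 1
  item 6: 1
  item 7: 5
  item 8: 7 − 4 = 3
  item 9: 1
  item 10: 5
  item 11: 5
  item 12: 7 − 1 = 6
Total = 4 + 3 + 6 + 2 + 1 + 1 + 5 + 3 + 1 + 5 + 5 + 6 = 42

42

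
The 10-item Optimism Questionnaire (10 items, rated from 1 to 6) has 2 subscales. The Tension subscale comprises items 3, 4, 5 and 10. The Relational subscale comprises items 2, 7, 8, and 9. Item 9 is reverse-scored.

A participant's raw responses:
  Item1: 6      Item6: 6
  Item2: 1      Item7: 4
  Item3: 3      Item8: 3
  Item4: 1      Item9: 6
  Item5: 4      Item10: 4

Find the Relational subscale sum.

Relational items: 2, 7, 8, 9.
Of these, item 9 is reverse-scored; reversed = (1+6) − raw = 7 − raw.
  item 2: 1
  item 7: 4
  item 8: 3
  item 9: 7 − 6 = 1
Sum = 1 + 4 + 3 + 1 = 9

9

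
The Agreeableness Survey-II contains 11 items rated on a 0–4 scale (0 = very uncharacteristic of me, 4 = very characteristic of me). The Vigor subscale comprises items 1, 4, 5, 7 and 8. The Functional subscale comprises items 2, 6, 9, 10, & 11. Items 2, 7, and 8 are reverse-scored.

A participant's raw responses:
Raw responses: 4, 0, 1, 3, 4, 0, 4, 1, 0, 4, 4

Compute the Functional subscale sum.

12

Functional items: 2, 6, 9, 10, 11.
Of these, item 2 is reverse-scored; reverse-coded value = 4 − response.
  item 2: 4 − 0 = 4
  item 6: 0
  item 9: 0
  item 10: 4
  item 11: 4
Sum = 4 + 0 + 0 + 4 + 4 = 12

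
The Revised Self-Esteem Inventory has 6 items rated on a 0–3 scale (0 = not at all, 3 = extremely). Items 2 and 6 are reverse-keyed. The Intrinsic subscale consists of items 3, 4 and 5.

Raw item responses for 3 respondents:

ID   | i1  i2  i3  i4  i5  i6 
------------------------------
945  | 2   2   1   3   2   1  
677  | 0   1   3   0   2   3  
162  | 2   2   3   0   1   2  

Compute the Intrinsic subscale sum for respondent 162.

Respondent 162 raw: 2, 2, 3, 0, 1, 2.
Intrinsic items: 3, 4, 5.
Reverse-coded (reverse-coded value = 3 − response):
  item 3: 3
  item 4: 0
  item 5: 1
Sum = 3 + 0 + 1 = 4

4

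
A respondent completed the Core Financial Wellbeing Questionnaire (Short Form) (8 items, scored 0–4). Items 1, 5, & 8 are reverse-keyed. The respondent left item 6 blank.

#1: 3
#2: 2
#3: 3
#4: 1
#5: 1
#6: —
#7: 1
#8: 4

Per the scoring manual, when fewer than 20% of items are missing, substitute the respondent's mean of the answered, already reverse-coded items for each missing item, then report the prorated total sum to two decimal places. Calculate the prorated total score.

12.57

Reverse-coded (reversed = (0+4) − raw = 4 − raw):
  item 1: 4 − 3 = 1
  item 5: 4 − 1 = 3
  item 8: 4 − 4 = 0
Completed scored items (7 of 8): 1, 2, 3, 1, 3, 1, 0; sum = 11.
Person mean = 11 / 7 ≈ 1.5714
Prorated total = (11 / 7) × 8 = 12.57 (to 2 dp)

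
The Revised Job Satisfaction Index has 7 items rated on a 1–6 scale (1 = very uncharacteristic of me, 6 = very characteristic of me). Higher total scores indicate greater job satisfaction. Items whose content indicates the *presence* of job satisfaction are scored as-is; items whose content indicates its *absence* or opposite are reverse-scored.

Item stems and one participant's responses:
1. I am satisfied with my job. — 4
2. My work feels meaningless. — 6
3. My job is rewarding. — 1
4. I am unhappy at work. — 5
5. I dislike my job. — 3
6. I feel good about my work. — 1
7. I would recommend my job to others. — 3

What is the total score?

Items 2, 4, 5 describe the absence/opposite of job satisfaction → reverse-score.
on a 1–6 scale, reversed = 7 − raw.
  item 1: 4
  item 2: 7 − 6 = 1
  item 3: 1
  item 4: 7 − 5 = 2
  item 5: 7 − 3 = 4
  item 6: 1
  item 7: 3
Total = 4 + 1 + 1 + 2 + 4 + 1 + 3 = 16

16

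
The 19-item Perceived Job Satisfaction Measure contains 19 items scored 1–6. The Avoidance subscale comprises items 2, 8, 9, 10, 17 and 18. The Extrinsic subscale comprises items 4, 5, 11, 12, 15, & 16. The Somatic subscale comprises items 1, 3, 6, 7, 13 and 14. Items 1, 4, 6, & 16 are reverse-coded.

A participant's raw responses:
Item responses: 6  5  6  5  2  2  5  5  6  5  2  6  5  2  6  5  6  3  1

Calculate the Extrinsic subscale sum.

Extrinsic items: 4, 5, 11, 12, 15, 16.
Of these, items 4 & 16 are reverse-coded; on a 1–6 scale, reversed = 7 − raw.
  item 4: 7 − 5 = 2
  item 5: 2
  item 11: 2
  item 12: 6
  item 15: 6
  item 16: 7 − 5 = 2
Sum = 2 + 2 + 2 + 6 + 6 + 2 = 20

20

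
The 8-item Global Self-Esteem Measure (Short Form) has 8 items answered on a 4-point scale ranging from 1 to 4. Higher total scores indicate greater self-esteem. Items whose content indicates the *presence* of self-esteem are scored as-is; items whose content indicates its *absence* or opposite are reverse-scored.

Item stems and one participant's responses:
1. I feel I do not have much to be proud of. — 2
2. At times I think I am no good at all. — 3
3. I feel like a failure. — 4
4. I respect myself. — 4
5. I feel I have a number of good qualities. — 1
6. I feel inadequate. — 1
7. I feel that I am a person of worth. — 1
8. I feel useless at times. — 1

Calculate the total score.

Items 1, 2, 3, 6, 8 describe the absence/opposite of self-esteem → reverse-score.
on a 1–4 scale, reversed = 5 − raw.
  item 1: 5 − 2 = 3
  item 2: 5 − 3 = 2
  item 3: 5 − 4 = 1
  item 4: 4
  item 5: 1
  item 6: 5 − 1 = 4
  item 7: 1
  item 8: 5 − 1 = 4
Total = 3 + 2 + 1 + 4 + 1 + 4 + 1 + 4 = 20

20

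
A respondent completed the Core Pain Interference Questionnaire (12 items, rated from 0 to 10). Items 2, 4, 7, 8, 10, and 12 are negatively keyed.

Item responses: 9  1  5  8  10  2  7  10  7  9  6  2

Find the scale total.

62

Apply reverse scoring (reverse-coded value = 10 − response):
  item 2: 10 − 1 = 9
  item 4: 10 − 8 = 2
  item 7: 10 − 7 = 3
  item 8: 10 − 10 = 0
  item 10: 10 − 9 = 1
  item 12: 10 − 2 = 8
Scored responses: 9, 9, 5, 2, 10, 2, 3, 0, 7, 1, 6, 8
Total = 9 + 9 + 5 + 2 + 10 + 2 + 3 + 0 + 7 + 1 + 6 + 8 = 62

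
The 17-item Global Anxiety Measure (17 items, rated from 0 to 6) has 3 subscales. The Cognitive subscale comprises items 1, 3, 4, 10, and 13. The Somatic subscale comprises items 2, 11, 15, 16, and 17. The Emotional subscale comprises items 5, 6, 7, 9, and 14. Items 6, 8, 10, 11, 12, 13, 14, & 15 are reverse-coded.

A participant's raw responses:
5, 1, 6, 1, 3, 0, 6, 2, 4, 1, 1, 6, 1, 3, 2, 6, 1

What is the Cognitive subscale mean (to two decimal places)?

4.40

Cognitive items: 1, 3, 4, 10, 13.
Of these, items 10 & 13 are reverse-coded; reversed = (0+6) − raw = 6 − raw.
  item 1: 5
  item 3: 6
  item 4: 1
  item 10: 6 − 1 = 5
  item 13: 6 − 1 = 5
Sum = 5 + 6 + 1 + 5 + 5 = 22
Mean = 22 / 5 = 4.40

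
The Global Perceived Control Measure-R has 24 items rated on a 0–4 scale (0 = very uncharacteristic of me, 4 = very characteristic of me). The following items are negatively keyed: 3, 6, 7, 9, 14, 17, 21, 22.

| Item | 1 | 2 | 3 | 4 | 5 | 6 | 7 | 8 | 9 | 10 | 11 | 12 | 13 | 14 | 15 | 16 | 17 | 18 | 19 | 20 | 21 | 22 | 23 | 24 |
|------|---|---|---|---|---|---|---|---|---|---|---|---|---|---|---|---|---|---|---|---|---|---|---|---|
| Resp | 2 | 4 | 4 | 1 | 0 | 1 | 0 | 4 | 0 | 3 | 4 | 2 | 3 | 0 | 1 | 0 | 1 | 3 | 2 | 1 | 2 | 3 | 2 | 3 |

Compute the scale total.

56

Apply reverse scoring (on a 0–4 scale, reversed = 4 − raw):
  item 3: 4 − 4 = 0
  item 6: 4 − 1 = 3
  item 7: 4 − 0 = 4
  item 9: 4 − 0 = 4
  item 14: 4 − 0 = 4
  item 17: 4 − 1 = 3
  item 21: 4 − 2 = 2
  item 22: 4 − 3 = 1
Scored items: 2, 4, 0, 1, 0, 3, 4, 4, 4, 3, 4, 2, 3, 4, 1, 0, 3, 3, 2, 1, 2, 1, 2, 3
Total = 2 + 4 + 0 + 1 + 0 + 3 + 4 + 4 + 4 + 3 + 4 + 2 + 3 + 4 + 1 + 0 + 3 + 3 + 2 + 1 + 2 + 1 + 2 + 3 = 56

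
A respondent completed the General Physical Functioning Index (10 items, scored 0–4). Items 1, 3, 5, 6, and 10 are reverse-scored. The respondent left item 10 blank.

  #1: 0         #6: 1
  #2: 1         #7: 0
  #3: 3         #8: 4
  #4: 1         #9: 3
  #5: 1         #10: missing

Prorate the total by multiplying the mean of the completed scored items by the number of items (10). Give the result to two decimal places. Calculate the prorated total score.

Reverse-coded (reverse-coded value = 4 − response):
  item 1: 4 − 0 = 4
  item 3: 4 − 3 = 1
  item 5: 4 − 1 = 3
  item 6: 4 − 1 = 3
Completed scored items (9 of 10): 4, 1, 1, 1, 3, 3, 0, 4, 3; sum = 20.
Person mean = 20 / 9 ≈ 2.2222
Prorated total = (20 / 9) × 10 = 22.22 (to 2 dp)

22.22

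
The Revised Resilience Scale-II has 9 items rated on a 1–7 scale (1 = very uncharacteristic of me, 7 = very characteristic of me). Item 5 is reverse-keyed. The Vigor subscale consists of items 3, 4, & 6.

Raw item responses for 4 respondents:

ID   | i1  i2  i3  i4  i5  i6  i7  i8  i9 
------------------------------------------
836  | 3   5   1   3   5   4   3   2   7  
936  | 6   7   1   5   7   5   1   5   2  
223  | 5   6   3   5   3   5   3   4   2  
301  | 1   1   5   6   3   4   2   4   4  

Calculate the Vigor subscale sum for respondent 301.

15

Respondent 301 raw: 1, 1, 5, 6, 3, 4, 2, 4, 4.
Vigor items: 3, 4, 6.
Reverse-coded (reversed = (1+7) − raw = 8 − raw):
  item 3: 5
  item 4: 6
  item 6: 4
Sum = 5 + 6 + 4 = 15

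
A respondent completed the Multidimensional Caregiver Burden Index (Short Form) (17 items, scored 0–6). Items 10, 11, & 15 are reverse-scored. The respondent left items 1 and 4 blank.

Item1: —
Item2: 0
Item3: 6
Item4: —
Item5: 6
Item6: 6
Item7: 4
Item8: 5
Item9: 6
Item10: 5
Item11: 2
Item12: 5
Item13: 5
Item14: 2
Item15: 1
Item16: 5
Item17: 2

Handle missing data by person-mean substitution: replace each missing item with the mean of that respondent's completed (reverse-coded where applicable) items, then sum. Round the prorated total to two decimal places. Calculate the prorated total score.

Reverse-coded (reversed = (0+6) − raw = 6 − raw):
  item 10: 6 − 5 = 1
  item 11: 6 − 2 = 4
  item 15: 6 − 1 = 5
Completed scored items (15 of 17): 0, 6, 6, 6, 4, 5, 6, 1, 4, 5, 5, 2, 5, 5, 2; sum = 62.
Person mean = 62 / 15 ≈ 4.1333
Prorated total = (62 / 15) × 17 = 70.27 (to 2 dp)

70.27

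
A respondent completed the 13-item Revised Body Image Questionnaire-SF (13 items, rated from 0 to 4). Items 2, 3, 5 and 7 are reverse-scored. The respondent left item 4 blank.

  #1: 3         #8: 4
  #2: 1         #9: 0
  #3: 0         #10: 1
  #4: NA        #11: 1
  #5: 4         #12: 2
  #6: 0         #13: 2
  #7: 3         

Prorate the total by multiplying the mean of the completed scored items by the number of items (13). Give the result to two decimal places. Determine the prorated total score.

Reverse-coded (on a 0–4 scale, reversed = 4 − raw):
  item 2: 4 − 1 = 3
  item 3: 4 − 0 = 4
  item 5: 4 − 4 = 0
  item 7: 4 − 3 = 1
Completed scored items (12 of 13): 3, 3, 4, 0, 0, 1, 4, 0, 1, 1, 2, 2; sum = 21.
Person mean = 21 / 12 ≈ 1.7500
Prorated total = (21 / 12) × 13 = 22.75 (to 2 dp)

22.75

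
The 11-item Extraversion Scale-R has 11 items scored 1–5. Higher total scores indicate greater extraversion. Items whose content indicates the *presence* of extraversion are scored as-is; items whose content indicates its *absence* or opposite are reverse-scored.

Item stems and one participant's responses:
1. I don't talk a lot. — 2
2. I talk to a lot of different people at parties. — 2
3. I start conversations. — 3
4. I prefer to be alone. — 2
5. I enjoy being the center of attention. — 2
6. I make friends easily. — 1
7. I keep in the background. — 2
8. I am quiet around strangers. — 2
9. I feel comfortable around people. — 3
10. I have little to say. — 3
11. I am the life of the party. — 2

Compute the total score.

Items 1, 4, 7, 8, 10 describe the absence/opposite of extraversion → reverse-score.
reversed = (1+5) − raw = 6 − raw.
  item 1: 6 − 2 = 4
  item 2: 2
  item 3: 3
  item 4: 6 − 2 = 4
  item 5: 2
  item 6: 1
  item 7: 6 − 2 = 4
  item 8: 6 − 2 = 4
  item 9: 3
  item 10: 6 − 3 = 3
  item 11: 2
Total = 4 + 2 + 3 + 4 + 2 + 1 + 4 + 4 + 3 + 3 + 2 = 32

32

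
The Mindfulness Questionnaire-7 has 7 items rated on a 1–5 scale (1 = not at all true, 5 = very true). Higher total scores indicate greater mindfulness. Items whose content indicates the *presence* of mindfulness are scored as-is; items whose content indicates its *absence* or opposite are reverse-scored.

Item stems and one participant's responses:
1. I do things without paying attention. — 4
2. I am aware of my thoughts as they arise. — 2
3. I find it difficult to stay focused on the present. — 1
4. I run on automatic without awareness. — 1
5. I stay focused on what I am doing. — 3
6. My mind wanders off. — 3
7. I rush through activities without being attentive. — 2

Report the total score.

Items 1, 3, 4, 6, 7 describe the absence/opposite of mindfulness → reverse-score.
reverse-coded value = 6 − response.
  item 1: 6 − 4 = 2
  item 2: 2
  item 3: 6 − 1 = 5
  item 4: 6 − 1 = 5
  item 5: 3
  item 6: 6 − 3 = 3
  item 7: 6 − 2 = 4
Total = 2 + 2 + 5 + 5 + 3 + 3 + 4 = 24

24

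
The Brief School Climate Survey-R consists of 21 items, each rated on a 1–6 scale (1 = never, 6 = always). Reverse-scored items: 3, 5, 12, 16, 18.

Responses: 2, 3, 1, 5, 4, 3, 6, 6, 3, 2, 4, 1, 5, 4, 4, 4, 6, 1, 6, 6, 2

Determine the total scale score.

Reverse-scored items use 7 − raw:
  item 3: 7 − 1 = 6
  item 5: 7 − 4 = 3
  item 12: 7 − 1 = 6
  item 16: 7 − 4 = 3
  item 18: 7 − 1 = 6
After reverse-coding: 2, 3, 6, 5, 3, 3, 6, 6, 3, 2, 4, 6, 5, 4, 4, 3, 6, 6, 6, 6, 2
Total = 2 + 3 + 6 + 5 + 3 + 3 + 6 + 6 + 3 + 2 + 4 + 6 + 5 + 4 + 4 + 3 + 6 + 6 + 6 + 6 + 2 = 91

91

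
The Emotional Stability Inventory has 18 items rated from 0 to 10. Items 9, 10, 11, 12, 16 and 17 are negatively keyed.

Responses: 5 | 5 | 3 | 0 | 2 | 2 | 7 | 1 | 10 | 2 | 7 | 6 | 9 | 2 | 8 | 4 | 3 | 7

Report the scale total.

Reversing items 9, 10, 11, 12, 16 and 17 with 10 − raw:
Total = 5 + 5 + 3 + 0 + 2 + 2 + 7 + 1 + (10−10) + (10−2) + (10−7) + (10−6) + 9 + 2 + 8 + (10−4) + (10−3) + 7
      = 5 + 5 + 3 + 0 + 2 + 2 + 7 + 1 + 0 + 8 + 3 + 4 + 9 + 2 + 8 + 6 + 7 + 7 = 79

79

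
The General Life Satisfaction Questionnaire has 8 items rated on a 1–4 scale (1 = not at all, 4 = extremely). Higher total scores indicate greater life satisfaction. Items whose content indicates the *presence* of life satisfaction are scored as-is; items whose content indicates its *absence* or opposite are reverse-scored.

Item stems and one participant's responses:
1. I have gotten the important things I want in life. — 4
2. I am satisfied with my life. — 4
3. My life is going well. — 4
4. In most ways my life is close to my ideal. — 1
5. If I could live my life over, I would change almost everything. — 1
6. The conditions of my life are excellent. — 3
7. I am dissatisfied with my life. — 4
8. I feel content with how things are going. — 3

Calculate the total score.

Items 5, 7 describe the absence/opposite of life satisfaction → reverse-score.
on a 1–4 scale, reversed = 5 − raw.
  item 1: 4
  item 2: 4
  item 3: 4
  item 4: 1
  item 5: 5 − 1 = 4
  item 6: 3
  item 7: 5 − 4 = 1
  item 8: 3
Total = 4 + 4 + 4 + 1 + 4 + 3 + 1 + 3 = 24

24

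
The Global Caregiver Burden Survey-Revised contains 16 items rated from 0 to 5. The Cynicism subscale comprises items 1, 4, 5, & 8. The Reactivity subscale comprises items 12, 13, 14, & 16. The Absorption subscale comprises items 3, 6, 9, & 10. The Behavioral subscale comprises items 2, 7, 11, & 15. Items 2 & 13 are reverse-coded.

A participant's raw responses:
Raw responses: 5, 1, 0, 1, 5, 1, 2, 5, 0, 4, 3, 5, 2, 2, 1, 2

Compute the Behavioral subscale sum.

Behavioral items: 2, 7, 11, 15.
Of these, item 2 is reverse-coded; on a 0–5 scale, reversed = 5 − raw.
  item 2: 5 − 1 = 4
  item 7: 2
  item 11: 3
  item 15: 1
Sum = 4 + 2 + 3 + 1 = 10

10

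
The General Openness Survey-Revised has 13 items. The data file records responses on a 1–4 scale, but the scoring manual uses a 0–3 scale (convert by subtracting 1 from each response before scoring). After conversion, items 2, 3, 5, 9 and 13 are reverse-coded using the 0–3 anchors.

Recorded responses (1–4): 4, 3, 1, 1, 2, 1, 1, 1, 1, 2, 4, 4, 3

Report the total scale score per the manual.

Convert to 0–3: 3, 2, 0, 0, 1, 0, 0, 0, 0, 1, 3, 3, 2
Reverse-coded (reverse-coded value = 3 − response):
  item 2: 3 − 2 = 1
  item 3: 3 − 0 = 3
  item 5: 3 − 1 = 2
  item 9: 3 − 0 = 3
  item 13: 3 − 2 = 1
Scored: 3, 1, 3, 0, 2, 0, 0, 0, 3, 1, 3, 3, 1
Total = 20

20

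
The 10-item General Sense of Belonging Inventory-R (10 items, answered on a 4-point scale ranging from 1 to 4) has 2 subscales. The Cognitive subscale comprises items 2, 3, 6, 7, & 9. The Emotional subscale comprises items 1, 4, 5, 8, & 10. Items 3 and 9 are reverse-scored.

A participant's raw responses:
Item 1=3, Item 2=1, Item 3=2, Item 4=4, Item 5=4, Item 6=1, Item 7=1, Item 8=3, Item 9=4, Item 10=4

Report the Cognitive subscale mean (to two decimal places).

1.40

Cognitive items: 2, 3, 6, 7, 9.
Of these, items 3 & 9 are reverse-scored; reversed = (1+4) − raw = 5 − raw.
  item 2: 1
  item 3: 5 − 2 = 3
  item 6: 1
  item 7: 1
  item 9: 5 − 4 = 1
Sum = 1 + 3 + 1 + 1 + 1 = 7
Mean = 7 / 5 = 1.40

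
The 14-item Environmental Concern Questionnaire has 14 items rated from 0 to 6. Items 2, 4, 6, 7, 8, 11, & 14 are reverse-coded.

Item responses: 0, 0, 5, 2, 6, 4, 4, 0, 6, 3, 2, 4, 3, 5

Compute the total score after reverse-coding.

Reverse-coded items use 6 − raw:
  item 2: 6 − 0 = 6
  item 4: 6 − 2 = 4
  item 6: 6 − 4 = 2
  item 7: 6 − 4 = 2
  item 8: 6 − 0 = 6
  item 11: 6 − 2 = 4
  item 14: 6 − 5 = 1
Scored items: 0, 6, 5, 4, 6, 2, 2, 6, 6, 3, 4, 4, 3, 1
Total = 0 + 6 + 5 + 4 + 6 + 2 + 2 + 6 + 6 + 3 + 4 + 4 + 3 + 1 = 52

52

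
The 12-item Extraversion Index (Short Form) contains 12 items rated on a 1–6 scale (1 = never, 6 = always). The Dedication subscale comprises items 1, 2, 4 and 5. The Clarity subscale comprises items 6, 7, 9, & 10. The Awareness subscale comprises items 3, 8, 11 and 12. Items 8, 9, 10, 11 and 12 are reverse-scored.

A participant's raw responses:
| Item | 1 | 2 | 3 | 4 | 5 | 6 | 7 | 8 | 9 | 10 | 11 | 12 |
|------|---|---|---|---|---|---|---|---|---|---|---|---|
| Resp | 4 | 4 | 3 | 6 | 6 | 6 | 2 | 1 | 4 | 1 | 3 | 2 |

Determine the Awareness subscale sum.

Awareness items: 3, 8, 11, 12.
Of these, items 8, 11, & 12 are reverse-scored; on a 1–6 scale, reversed = 7 − raw.
  item 3: 3
  item 8: 7 − 1 = 6
  item 11: 7 − 3 = 4
  item 12: 7 − 2 = 5
Sum = 3 + 6 + 4 + 5 = 18

18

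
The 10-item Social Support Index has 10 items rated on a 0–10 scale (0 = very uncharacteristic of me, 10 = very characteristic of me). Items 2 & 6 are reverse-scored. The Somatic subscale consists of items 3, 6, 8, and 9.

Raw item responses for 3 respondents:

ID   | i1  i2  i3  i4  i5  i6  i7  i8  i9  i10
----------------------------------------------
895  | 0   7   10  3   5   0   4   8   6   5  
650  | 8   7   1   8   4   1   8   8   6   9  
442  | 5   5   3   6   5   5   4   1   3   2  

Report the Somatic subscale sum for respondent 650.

24

Respondent 650 raw: 8, 7, 1, 8, 4, 1, 8, 8, 6, 9.
Somatic items: 3, 6, 8, 9.
Reverse-coded (reversed = (0+10) − raw = 10 − raw):
  item 3: 1
  item 6: 10 − 1 = 9
  item 8: 8
  item 9: 6
Sum = 1 + 9 + 8 + 6 = 24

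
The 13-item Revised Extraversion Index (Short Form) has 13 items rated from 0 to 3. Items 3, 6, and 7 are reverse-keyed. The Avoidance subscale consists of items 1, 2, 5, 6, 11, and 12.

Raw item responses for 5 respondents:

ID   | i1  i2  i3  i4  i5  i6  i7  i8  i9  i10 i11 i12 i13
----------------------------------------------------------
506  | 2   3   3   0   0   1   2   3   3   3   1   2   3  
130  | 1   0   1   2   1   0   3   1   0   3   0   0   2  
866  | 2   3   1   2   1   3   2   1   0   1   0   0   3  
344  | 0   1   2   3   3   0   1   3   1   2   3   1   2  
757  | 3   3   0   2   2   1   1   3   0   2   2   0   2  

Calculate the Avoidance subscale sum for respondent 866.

6

Respondent 866 raw: 2, 3, 1, 2, 1, 3, 2, 1, 0, 1, 0, 0, 3.
Avoidance items: 1, 2, 5, 6, 11, 12.
Reverse-coded (reverse-coded value = 3 − response):
  item 1: 2
  item 2: 3
  item 5: 1
  item 6: 3 − 3 = 0
  item 11: 0
  item 12: 0
Sum = 2 + 3 + 1 + 0 + 0 + 0 = 6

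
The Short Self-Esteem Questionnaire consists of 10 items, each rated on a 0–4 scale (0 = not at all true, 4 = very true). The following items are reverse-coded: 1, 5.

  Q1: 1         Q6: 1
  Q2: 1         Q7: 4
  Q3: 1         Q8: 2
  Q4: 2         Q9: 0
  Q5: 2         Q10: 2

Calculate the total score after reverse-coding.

Raw sum = 16. Reverse-coded items: 1, 5; their raw sum = 3.
Each reversal replaces raw with 4 − raw, changing the total by 4 − 2·raw per item.
Total = 16 + 2·4 − 2·3 = 16 + 8 − 6 = 18

18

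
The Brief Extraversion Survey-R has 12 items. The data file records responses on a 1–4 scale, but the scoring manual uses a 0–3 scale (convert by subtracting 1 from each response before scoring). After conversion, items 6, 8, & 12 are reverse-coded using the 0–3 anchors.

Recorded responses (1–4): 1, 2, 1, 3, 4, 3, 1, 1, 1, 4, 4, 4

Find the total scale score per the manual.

Convert to 0–3: 0, 1, 0, 2, 3, 2, 0, 0, 0, 3, 3, 3
Reverse-coded (reverse-coded value = 3 − response):
  item 6: 3 − 2 = 1
  item 8: 3 − 0 = 3
  item 12: 3 − 3 = 0
Scored: 0, 1, 0, 2, 3, 1, 0, 3, 0, 3, 3, 0
Total = 16

16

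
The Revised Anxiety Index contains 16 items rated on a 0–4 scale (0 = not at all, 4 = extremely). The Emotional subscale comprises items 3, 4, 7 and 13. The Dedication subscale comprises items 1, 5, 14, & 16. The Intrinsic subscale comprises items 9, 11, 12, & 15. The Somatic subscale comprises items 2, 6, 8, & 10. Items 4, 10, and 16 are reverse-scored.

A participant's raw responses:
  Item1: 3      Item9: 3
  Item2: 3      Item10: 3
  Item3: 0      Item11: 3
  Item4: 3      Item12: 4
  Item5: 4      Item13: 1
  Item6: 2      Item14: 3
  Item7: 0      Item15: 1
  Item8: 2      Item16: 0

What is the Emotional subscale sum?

2

Emotional items: 3, 4, 7, 13.
Of these, item 4 is reverse-scored; reversed = (0+4) − raw = 4 − raw.
  item 3: 0
  item 4: 4 − 3 = 1
  item 7: 0
  item 13: 1
Sum = 0 + 1 + 0 + 1 = 2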